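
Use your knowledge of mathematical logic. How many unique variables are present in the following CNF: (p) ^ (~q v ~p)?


Identify each variable that appears in the formula.
Variables found: p, q
Count = 2

2


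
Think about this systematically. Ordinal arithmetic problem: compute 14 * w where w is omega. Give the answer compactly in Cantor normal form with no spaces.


Compute 14 * w.
Ordinal * is associative and left-distributive over +, but NOT commutative; for finite n>1, n*w = w but w*n stays w*n.
For finite n>0, n * w = sup{n*k : k<w} = w. So 14 * w = w.
Result = w

w


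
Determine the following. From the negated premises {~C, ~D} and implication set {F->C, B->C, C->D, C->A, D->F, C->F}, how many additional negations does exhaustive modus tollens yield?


Initial negated facts: {~C, ~D}
Apply modus tollens to closure:
  ~C and F->C  =>  ~F
  ~C and B->C  =>  ~B
Final negated: {~B, ~C, ~D, ~F}
New negations: {~B, ~F}
Count = 2

2


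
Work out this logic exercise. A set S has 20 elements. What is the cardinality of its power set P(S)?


The power set of a set with n elements has 2^n elements.
|P(S)| = 2^20 = 1048576

1048576


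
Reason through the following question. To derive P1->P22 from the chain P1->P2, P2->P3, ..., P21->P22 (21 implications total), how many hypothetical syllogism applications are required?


With 21 implications in a chain connecting 22 propositions:
P1->P2, P2->P3, ..., P21->P22
Steps needed = (number of implications) - 1 = 21 - 1 = 20

20


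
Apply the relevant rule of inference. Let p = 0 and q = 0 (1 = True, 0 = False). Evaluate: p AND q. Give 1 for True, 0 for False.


p = 0, q = 0
Operation: p AND q
Evaluate: 0 AND 0 = 0

0


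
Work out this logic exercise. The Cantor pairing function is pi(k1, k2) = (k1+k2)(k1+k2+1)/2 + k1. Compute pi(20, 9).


k1 + k2 = 29
(k1+k2)(k1+k2+1)/2 = 29 * 30 / 2 = 435
pi = 435 + 20 = 455

455


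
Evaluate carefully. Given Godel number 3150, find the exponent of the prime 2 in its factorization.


Factorize 3150 by dividing by 2 repeatedly.
Division steps: 2 divides 3150 exactly 1 time(s).
Exponent of 2 = 1

1


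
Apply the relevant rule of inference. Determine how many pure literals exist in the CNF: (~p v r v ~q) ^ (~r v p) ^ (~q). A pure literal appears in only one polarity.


Check each variable for pure literal status:
p: mixed (not pure)
q: pure negative
r: mixed (not pure)
Pure literal count = 1

1


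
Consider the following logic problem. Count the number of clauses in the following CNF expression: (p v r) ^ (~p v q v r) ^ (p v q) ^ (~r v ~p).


A CNF formula is a conjunction of clauses.
Clauses are separated by ^.
Counting the conjuncts: 4 clauses.

4


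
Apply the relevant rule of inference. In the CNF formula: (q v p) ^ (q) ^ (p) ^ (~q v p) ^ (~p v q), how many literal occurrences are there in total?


Counting literals in each clause:
Clause 1: 2 literal(s)
Clause 2: 1 literal(s)
Clause 3: 1 literal(s)
Clause 4: 2 literal(s)
Clause 5: 2 literal(s)
Total = 8

8


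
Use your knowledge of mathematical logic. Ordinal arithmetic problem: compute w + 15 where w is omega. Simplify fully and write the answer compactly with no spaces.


Compute w + 15.
Ordinal + is associative but NOT commutative; for finite n>0, n + w = w but w + n stays w+n.
w + 15 is already in normal form (a successor ordinal beyond w).
Result = w+15

w+15


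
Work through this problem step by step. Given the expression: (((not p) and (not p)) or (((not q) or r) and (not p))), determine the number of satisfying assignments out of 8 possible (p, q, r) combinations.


Check all 8 assignments:
p=0, q=0, r=0: 1
p=0, q=0, r=1: 1
p=0, q=1, r=0: 1
p=0, q=1, r=1: 1
p=1, q=0, r=0: 0
p=1, q=0, r=1: 0
p=1, q=1, r=0: 0
p=1, q=1, r=1: 0
Count of True = 4

4


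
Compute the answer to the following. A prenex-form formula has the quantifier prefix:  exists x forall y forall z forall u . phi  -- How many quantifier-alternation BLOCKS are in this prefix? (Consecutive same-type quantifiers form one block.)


Quantifier-type sequence: E A A A  (A=forall, E=exists)
Group into maximal same-type runs:
  Ex1 | Ax3
Number of blocks = 2

2


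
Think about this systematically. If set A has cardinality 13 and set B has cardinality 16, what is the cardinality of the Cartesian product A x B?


The Cartesian product A x B contains all ordered pairs (a, b).
|A x B| = |A| * |B| = 13 * 16 = 208

208


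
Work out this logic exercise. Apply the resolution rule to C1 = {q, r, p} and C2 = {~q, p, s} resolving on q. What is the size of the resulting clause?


Remove q from C1 and ~q from C2.
C1 remainder: {r, p}
C2 remainder: {p, s}
Union (resolvent): {p, r, s}
Resolvent has 3 literal(s).

3


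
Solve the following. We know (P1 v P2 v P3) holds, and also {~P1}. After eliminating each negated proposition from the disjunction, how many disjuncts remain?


Original disjuncts (3): P1, P2, P3
Negated (eliminate): ~P1
Remaining disjuncts: P2, P3
Count = 3 - 1 = 2

2


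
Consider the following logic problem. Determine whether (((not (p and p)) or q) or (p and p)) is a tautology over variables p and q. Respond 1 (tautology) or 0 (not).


Check all 4 assignments:
p=0, q=0: 1
p=0, q=1: 1
p=1, q=0: 1
p=1, q=1: 1
Satisfying count = 4/4.
Tautology iff count = 4: yes.

1


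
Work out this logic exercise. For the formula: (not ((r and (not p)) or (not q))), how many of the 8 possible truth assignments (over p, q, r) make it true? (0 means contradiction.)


Check all 8 assignments:
p=0, q=0, r=0: 0
p=0, q=0, r=1: 0
p=0, q=1, r=0: 1
p=0, q=1, r=1: 0
p=1, q=0, r=0: 0
p=1, q=0, r=1: 0
p=1, q=1, r=0: 1
p=1, q=1, r=1: 1
Count of True = 3

3


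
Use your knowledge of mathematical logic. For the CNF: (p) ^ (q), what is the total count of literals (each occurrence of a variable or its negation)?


Counting literals in each clause:
Clause 1: 1 literal(s)
Clause 2: 1 literal(s)
Total = 2

2


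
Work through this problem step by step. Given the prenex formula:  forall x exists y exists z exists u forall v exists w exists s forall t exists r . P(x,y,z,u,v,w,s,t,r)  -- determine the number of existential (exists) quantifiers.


Quantifier prefix: forall x exists y exists z exists u forall v exists w exists s forall t exists r
Mark each quantifier type:
  U E E E U E E U E
Universal count = 3, Existential count = 6
Asked for existential (exists) quantifiers: 6

6


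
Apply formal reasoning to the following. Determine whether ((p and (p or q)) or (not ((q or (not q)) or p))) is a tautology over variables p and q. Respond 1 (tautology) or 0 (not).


Check all 4 assignments:
p=0, q=0: 0
p=0, q=1: 0
p=1, q=0: 1
p=1, q=1: 1
Satisfying count = 2/4.
Tautology iff count = 4: no.

0


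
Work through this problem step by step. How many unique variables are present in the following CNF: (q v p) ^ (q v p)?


Identify each variable that appears in the formula.
Variables found: p, q
Count = 2

2


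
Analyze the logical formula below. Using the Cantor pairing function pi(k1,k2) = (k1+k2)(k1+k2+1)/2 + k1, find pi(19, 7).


k1 + k2 = 26
(k1+k2)(k1+k2+1)/2 = 26 * 27 / 2 = 351
pi = 351 + 19 = 370

370


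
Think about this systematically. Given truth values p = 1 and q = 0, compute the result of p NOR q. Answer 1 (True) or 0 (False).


p = 1, q = 0
Operation: p NOR q
Evaluate: 1 NOR 0 = 0

0


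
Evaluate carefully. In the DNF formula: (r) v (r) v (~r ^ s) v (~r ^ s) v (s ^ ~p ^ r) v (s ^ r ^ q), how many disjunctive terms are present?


A DNF formula is a disjunction of terms (conjunctions).
Terms are separated by v.
Counting the disjuncts: 6 terms.

6


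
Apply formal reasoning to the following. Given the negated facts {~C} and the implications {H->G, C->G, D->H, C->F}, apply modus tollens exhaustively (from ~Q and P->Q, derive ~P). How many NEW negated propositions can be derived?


Initial negated facts: {~C}
Apply modus tollens to closure:
  (no implication fires)
Final negated: {~C}
New negations: {(none)}
Count = 0

0


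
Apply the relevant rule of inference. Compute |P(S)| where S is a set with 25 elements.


The power set of a set with n elements has 2^n elements.
|P(S)| = 2^25 = 33554432

33554432


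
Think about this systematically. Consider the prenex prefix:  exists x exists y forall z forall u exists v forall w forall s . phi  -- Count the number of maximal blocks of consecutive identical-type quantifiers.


Quantifier-type sequence: E E A A E A A  (A=forall, E=exists)
Group into maximal same-type runs:
  Ex2 | Ax2 | Ex1 | Ax2
Number of blocks = 4

4


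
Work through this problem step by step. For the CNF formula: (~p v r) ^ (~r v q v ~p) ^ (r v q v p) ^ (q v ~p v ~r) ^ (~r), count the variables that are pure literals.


Check each variable for pure literal status:
p: mixed (not pure)
q: pure positive
r: mixed (not pure)
Pure literal count = 1

1


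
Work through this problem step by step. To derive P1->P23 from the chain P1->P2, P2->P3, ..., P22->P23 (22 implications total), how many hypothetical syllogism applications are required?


With 22 implications in a chain connecting 23 propositions:
P1->P2, P2->P3, ..., P22->P23
Steps needed = (number of implications) - 1 = 22 - 1 = 21

21


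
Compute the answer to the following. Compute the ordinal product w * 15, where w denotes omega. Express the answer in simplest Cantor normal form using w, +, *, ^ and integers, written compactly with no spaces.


Compute w * 15.
Ordinal * is associative and left-distributive over +, but NOT commutative; for finite n>1, n*w = w but w*n stays w*n.
w * 15 means 15 copies of w concatenated: w*15.
Result = w*15

w*15


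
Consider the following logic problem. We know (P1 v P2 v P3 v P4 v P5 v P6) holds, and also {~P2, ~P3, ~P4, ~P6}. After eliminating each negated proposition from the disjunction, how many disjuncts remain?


Original disjuncts (6): P1, P2, P3, P4, P5, P6
Negated (eliminate): ~P2, ~P3, ~P4, ~P6
Remaining disjuncts: P1, P5
Count = 6 - 4 = 2

2


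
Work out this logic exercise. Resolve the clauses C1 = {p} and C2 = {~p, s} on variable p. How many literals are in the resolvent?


Remove p from C1 and ~p from C2.
C1 remainder: {}
C2 remainder: {s}
Union (resolvent): {s}
Resolvent has 1 literal(s).

1


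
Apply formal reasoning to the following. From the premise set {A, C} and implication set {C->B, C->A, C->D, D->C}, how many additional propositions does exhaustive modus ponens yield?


Initial facts: {A, C}
Apply modus ponens to closure:
  C and C->B  =>  B
  C and C->D  =>  D
Final known: {A, B, C, D}
New propositions: {B, D}
Count = 2

2


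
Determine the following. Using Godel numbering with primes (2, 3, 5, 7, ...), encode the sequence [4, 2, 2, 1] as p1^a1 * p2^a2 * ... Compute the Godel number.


Encode each element as an exponent of the corresponding prime:
  2^4 = 16
  3^2 = 9
  5^2 = 25
  7^1 = 7
Product = 16 * 9 * 25 * 7 = 25200

25200


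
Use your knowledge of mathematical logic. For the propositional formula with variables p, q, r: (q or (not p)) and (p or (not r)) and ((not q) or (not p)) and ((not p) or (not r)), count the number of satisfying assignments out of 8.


Evaluate all 8 assignments for p, q, r:
p=0, q=0, r=0: 1
p=0, q=0, r=1: 0
p=0, q=1, r=0: 1
p=0, q=1, r=1: 0
p=1, q=0, r=0: 0
p=1, q=0, r=1: 0
p=1, q=1, r=0: 0
p=1, q=1, r=1: 0
Satisfying count = 2

2


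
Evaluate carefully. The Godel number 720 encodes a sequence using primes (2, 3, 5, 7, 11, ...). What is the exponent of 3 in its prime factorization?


Factorize 720 by dividing by 3 repeatedly.
Division steps: 3 divides 720 exactly 2 time(s).
Exponent of 3 = 2

2


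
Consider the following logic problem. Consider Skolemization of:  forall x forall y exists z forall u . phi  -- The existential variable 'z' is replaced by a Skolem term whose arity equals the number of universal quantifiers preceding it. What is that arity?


Quantifier prefix: forall x forall y exists z forall u
'z' is existentially quantified at position 3.
Universal variables preceding it: x, y
Skolem function arity = 2

2


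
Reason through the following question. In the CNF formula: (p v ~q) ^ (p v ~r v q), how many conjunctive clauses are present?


A CNF formula is a conjunction of clauses.
Clauses are separated by ^.
Counting the conjuncts: 2 clauses.

2


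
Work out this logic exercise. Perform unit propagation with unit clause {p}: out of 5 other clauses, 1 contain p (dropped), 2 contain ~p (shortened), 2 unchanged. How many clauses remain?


Satisfied (removed): 1
Shortened (remain): 2
Unchanged (remain): 2
Remaining = 2 + 2 = 4

4


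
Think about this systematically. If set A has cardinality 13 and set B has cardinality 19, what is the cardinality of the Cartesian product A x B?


The Cartesian product A x B contains all ordered pairs (a, b).
|A x B| = |A| * |B| = 13 * 19 = 247

247


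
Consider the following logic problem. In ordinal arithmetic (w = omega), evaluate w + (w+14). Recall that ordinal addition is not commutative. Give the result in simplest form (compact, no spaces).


Compute w + (w+14).
Ordinal + is associative but NOT commutative; for finite n>0, n + w = w but w + n stays w+n.
w + (w+14) = (w+w) + 14 = w*2+14.
Result = w*2+14

w*2+14


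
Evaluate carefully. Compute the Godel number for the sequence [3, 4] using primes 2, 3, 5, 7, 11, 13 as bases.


Encode each element as an exponent of the corresponding prime:
  2^3 = 8
  3^4 = 81
Product = 8 * 81 = 648

648


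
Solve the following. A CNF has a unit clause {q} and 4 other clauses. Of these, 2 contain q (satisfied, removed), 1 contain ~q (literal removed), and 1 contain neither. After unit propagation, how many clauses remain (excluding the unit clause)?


Satisfied (removed): 2
Shortened (remain): 1
Unchanged (remain): 1
Remaining = 1 + 1 = 2

2


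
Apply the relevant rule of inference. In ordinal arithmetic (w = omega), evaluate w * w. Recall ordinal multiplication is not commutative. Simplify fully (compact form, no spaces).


Compute w * w.
Ordinal * is associative and left-distributive over +, but NOT commutative; for finite n>1, n*w = w but w*n stays w*n.
w * w = w^2 by definition.
Result = w^2

w^2


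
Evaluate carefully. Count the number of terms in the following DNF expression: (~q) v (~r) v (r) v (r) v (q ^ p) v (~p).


A DNF formula is a disjunction of terms (conjunctions).
Terms are separated by v.
Counting the disjuncts: 6 terms.

6


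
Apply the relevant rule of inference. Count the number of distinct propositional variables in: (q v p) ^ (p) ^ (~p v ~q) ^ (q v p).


Identify each variable that appears in the formula.
Variables found: p, q
Count = 2

2


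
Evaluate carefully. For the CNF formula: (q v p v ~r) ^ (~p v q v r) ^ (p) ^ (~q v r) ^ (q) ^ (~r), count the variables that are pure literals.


Check each variable for pure literal status:
p: mixed (not pure)
q: mixed (not pure)
r: mixed (not pure)
Pure literal count = 0

0


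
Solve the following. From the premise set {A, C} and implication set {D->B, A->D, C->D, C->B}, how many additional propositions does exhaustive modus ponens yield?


Initial facts: {A, C}
Apply modus ponens to closure:
  A and A->D  =>  D
  C and C->B  =>  B
Final known: {A, B, C, D}
New propositions: {B, D}
Count = 2

2


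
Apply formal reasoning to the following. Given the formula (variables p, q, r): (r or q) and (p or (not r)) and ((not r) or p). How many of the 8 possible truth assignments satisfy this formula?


Evaluate all 8 assignments for p, q, r:
p=0, q=0, r=0: 0
p=0, q=0, r=1: 0
p=0, q=1, r=0: 1
p=0, q=1, r=1: 0
p=1, q=0, r=0: 0
p=1, q=0, r=1: 1
p=1, q=1, r=0: 1
p=1, q=1, r=1: 1
Satisfying count = 4

4


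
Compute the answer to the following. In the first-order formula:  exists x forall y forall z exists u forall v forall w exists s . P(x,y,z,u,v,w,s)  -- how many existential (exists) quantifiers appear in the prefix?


Quantifier prefix: exists x forall y forall z exists u forall v forall w exists s
Mark each quantifier type:
  E U U E U U E
Universal count = 4, Existential count = 3
Asked for existential (exists) quantifiers: 3

3


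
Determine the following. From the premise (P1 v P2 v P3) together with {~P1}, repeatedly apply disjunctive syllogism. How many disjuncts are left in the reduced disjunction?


Original disjuncts (3): P1, P2, P3
Negated (eliminate): ~P1
Remaining disjuncts: P2, P3
Count = 3 - 1 = 2

2


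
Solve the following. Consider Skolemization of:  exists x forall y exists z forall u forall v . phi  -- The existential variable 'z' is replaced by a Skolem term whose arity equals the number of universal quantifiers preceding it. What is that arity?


Quantifier prefix: exists x forall y exists z forall u forall v
'z' is existentially quantified at position 3.
Universal variables preceding it: y
Skolem function arity = 1

1


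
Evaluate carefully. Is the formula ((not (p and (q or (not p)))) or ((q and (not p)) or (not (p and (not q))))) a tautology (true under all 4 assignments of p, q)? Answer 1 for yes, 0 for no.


Check all 4 assignments:
p=0, q=0: 1
p=0, q=1: 1
p=1, q=0: 1
p=1, q=1: 1
Satisfying count = 4/4.
Tautology iff count = 4: yes.

1


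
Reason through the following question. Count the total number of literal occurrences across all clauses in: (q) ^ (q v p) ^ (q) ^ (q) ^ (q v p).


Counting literals in each clause:
Clause 1: 1 literal(s)
Clause 2: 2 literal(s)
Clause 3: 1 literal(s)
Clause 4: 1 literal(s)
Clause 5: 2 literal(s)
Total = 7

7


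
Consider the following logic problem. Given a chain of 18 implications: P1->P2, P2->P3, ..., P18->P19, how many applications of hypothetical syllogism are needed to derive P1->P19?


With 18 implications in a chain connecting 19 propositions:
P1->P2, P2->P3, ..., P18->P19
Steps needed = (number of implications) - 1 = 18 - 1 = 17

17


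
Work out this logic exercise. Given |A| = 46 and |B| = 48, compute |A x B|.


The Cartesian product A x B contains all ordered pairs (a, b).
|A x B| = |A| * |B| = 46 * 48 = 2208

2208


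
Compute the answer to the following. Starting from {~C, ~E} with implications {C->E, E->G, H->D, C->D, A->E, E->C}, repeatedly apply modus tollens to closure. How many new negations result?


Initial negated facts: {~C, ~E}
Apply modus tollens to closure:
  ~E and A->E  =>  ~A
Final negated: {~A, ~C, ~E}
New negations: {~A}
Count = 1

1


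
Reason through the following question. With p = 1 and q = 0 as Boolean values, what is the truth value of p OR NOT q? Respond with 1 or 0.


p = 1, q = 0
Operation: p OR NOT q
Evaluate: 1 OR NOT 0 = 1

1


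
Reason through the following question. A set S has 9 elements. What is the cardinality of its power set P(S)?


The power set of a set with n elements has 2^n elements.
|P(S)| = 2^9 = 512

512


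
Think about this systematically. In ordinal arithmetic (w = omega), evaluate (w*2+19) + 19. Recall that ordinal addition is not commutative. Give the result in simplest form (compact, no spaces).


Compute (w*2+19) + 19.
Ordinal + is associative but NOT commutative; for finite n>0, n + w = w but w + n stays w+n.
By associativity: (w*2+19) + 19 = w*2 + (19+19) = w*2+38.
Result = w*2+38

w*2+38


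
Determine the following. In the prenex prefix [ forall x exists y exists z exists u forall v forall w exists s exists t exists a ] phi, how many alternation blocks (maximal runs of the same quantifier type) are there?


Quantifier-type sequence: A E E E A A E E E  (A=forall, E=exists)
Group into maximal same-type runs:
  Ax1 | Ex3 | Ax2 | Ex3
Number of blocks = 4

4


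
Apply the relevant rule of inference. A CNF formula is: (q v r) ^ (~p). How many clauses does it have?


A CNF formula is a conjunction of clauses.
Clauses are separated by ^.
Counting the conjuncts: 2 clauses.

2


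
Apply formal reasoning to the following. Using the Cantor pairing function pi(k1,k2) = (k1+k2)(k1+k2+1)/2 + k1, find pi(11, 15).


k1 + k2 = 26
(k1+k2)(k1+k2+1)/2 = 26 * 27 / 2 = 351
pi = 351 + 11 = 362

362


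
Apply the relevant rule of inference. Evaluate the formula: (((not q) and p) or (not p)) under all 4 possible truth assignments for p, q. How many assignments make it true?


Check all 4 assignments:
p=0, q=0: 1
p=0, q=1: 1
p=1, q=0: 1
p=1, q=1: 0
Count of True = 3

3


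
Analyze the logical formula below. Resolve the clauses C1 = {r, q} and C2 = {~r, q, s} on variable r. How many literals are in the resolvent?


Remove r from C1 and ~r from C2.
C1 remainder: {q}
C2 remainder: {q, s}
Union (resolvent): {q, s}
Resolvent has 2 literal(s).

2


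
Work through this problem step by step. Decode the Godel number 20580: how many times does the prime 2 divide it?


Factorize 20580 by dividing by 2 repeatedly.
Division steps: 2 divides 20580 exactly 2 time(s).
Exponent of 2 = 2

2


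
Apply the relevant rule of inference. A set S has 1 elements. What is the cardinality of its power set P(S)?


The power set of a set with n elements has 2^n elements.
|P(S)| = 2^1 = 2

2


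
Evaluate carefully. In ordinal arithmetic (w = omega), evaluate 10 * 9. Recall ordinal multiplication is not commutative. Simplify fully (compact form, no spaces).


Compute 10 * 9.
Ordinal * is associative and left-distributive over +, but NOT commutative; for finite n>1, n*w = w but w*n stays w*n.
Both finite; ordinal * agrees with natural *: 10 * 9 = 90.
Result = 90

90


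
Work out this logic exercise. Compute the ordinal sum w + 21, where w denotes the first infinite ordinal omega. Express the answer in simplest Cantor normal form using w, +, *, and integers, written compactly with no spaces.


Compute w + 21.
Ordinal + is associative but NOT commutative; for finite n>0, n + w = w but w + n stays w+n.
w + 21 is already in normal form (a successor ordinal beyond w).
Result = w+21

w+21


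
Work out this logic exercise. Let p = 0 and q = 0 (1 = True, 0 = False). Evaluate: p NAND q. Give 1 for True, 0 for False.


p = 0, q = 0
Operation: p NAND q
Evaluate: 0 NAND 0 = 1

1


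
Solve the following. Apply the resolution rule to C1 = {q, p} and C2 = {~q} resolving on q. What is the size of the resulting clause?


Remove q from C1 and ~q from C2.
C1 remainder: {p}
C2 remainder: {}
Union (resolvent): {p}
Resolvent has 1 literal(s).

1


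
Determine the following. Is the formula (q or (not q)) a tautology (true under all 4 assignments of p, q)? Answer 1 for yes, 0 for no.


Check all 4 assignments:
p=0, q=0: 1
p=0, q=1: 1
p=1, q=0: 1
p=1, q=1: 1
Satisfying count = 4/4.
Tautology iff count = 4: yes.

1


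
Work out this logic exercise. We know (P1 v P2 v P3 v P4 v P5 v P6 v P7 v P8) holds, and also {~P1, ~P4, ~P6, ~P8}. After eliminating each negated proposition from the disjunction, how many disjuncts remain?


Original disjuncts (8): P1, P2, P3, P4, P5, P6, P7, P8
Negated (eliminate): ~P1, ~P4, ~P6, ~P8
Remaining disjuncts: P2, P3, P5, P7
Count = 8 - 4 = 4

4


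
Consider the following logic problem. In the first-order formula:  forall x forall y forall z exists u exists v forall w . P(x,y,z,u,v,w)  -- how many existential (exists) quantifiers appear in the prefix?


Quantifier prefix: forall x forall y forall z exists u exists v forall w
Mark each quantifier type:
  U U U E E U
Universal count = 4, Existential count = 2
Asked for existential (exists) quantifiers: 2

2


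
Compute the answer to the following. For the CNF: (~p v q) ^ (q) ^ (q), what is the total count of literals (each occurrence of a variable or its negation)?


Counting literals in each clause:
Clause 1: 2 literal(s)
Clause 2: 1 literal(s)
Clause 3: 1 literal(s)
Total = 4

4


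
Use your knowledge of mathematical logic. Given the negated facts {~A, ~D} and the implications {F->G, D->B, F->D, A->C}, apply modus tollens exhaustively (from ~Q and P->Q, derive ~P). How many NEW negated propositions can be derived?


Initial negated facts: {~A, ~D}
Apply modus tollens to closure:
  ~D and F->D  =>  ~F
Final negated: {~A, ~D, ~F}
New negations: {~F}
Count = 1

1


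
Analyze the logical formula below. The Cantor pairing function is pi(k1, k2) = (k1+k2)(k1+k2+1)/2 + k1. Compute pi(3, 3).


k1 + k2 = 6
(k1+k2)(k1+k2+1)/2 = 6 * 7 / 2 = 21
pi = 21 + 3 = 24

24


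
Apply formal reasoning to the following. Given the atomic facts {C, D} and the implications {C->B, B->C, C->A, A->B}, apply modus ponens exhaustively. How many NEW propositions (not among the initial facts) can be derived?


Initial facts: {C, D}
Apply modus ponens to closure:
  C and C->B  =>  B
  C and C->A  =>  A
Final known: {A, B, C, D}
New propositions: {A, B}
Count = 2

2


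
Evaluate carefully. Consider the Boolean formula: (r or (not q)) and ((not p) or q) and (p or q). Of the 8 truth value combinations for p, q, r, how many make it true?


Evaluate all 8 assignments for p, q, r:
p=0, q=0, r=0: 0
p=0, q=0, r=1: 0
p=0, q=1, r=0: 0
p=0, q=1, r=1: 1
p=1, q=0, r=0: 0
p=1, q=0, r=1: 0
p=1, q=1, r=0: 0
p=1, q=1, r=1: 1
Satisfying count = 2

2


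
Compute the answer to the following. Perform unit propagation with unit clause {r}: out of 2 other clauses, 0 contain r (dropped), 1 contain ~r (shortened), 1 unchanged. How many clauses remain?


Satisfied (removed): 0
Shortened (remain): 1
Unchanged (remain): 1
Remaining = 1 + 1 = 2

2


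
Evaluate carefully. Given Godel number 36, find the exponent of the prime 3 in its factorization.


Factorize 36 by dividing by 3 repeatedly.
Division steps: 3 divides 36 exactly 2 time(s).
Exponent of 3 = 2

2


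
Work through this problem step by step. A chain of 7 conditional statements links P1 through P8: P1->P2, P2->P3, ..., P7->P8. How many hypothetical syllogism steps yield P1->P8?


With 7 implications in a chain connecting 8 propositions:
P1->P2, P2->P3, ..., P7->P8
Steps needed = (number of implications) - 1 = 7 - 1 = 6

6


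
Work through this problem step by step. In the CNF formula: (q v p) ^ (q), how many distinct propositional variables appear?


Identify each variable that appears in the formula.
Variables found: p, q
Count = 2

2


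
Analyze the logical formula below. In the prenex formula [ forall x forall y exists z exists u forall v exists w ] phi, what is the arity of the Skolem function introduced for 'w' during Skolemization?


Quantifier prefix: forall x forall y exists z exists u forall v exists w
'w' is existentially quantified at position 6.
Universal variables preceding it: x, y, v
Skolem function arity = 3

3


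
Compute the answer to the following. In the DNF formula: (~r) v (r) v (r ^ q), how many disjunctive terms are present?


A DNF formula is a disjunction of terms (conjunctions).
Terms are separated by v.
Counting the disjuncts: 3 terms.

3


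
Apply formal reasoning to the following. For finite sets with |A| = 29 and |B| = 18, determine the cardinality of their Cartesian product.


The Cartesian product A x B contains all ordered pairs (a, b).
|A x B| = |A| * |B| = 29 * 18 = 522

522


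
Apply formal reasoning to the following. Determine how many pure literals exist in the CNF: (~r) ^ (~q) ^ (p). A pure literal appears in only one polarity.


Check each variable for pure literal status:
p: pure positive
q: pure negative
r: pure negative
Pure literal count = 3

3


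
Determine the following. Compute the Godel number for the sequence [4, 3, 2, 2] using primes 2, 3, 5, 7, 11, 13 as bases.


Encode each element as an exponent of the corresponding prime:
  2^4 = 16
  3^3 = 27
  5^2 = 25
  7^2 = 49
Product = 16 * 27 * 25 * 49 = 529200

529200


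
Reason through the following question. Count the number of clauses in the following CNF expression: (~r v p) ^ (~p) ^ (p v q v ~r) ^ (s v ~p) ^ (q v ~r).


A CNF formula is a conjunction of clauses.
Clauses are separated by ^.
Counting the conjuncts: 5 clauses.

5


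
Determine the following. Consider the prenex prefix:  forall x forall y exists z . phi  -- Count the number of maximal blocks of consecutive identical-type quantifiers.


Quantifier-type sequence: A A E  (A=forall, E=exists)
Group into maximal same-type runs:
  Ax2 | Ex1
Number of blocks = 2

2


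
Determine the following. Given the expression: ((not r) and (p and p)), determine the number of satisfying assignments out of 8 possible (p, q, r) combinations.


Check all 8 assignments:
p=0, q=0, r=0: 0
p=0, q=0, r=1: 0
p=0, q=1, r=0: 0
p=0, q=1, r=1: 0
p=1, q=0, r=0: 1
p=1, q=0, r=1: 0
p=1, q=1, r=0: 1
p=1, q=1, r=1: 0
Count of True = 2

2


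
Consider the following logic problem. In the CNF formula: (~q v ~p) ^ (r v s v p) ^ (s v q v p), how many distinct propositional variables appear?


Identify each variable that appears in the formula.
Variables found: p, q, r, s
Count = 4

4


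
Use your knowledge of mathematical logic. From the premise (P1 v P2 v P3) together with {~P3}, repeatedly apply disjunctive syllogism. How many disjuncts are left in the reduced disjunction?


Original disjuncts (3): P1, P2, P3
Negated (eliminate): ~P3
Remaining disjuncts: P1, P2
Count = 3 - 1 = 2

2


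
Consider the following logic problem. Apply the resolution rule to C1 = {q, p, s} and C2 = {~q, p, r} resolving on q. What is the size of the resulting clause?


Remove q from C1 and ~q from C2.
C1 remainder: {p, s}
C2 remainder: {p, r}
Union (resolvent): {p, r, s}
Resolvent has 3 literal(s).

3


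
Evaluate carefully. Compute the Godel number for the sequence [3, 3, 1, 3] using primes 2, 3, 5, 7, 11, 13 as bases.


Encode each element as an exponent of the corresponding prime:
  2^3 = 8
  3^3 = 27
  5^1 = 5
  7^3 = 343
Product = 8 * 27 * 5 * 343 = 370440

370440


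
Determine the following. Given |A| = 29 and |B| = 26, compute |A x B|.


The Cartesian product A x B contains all ordered pairs (a, b).
|A x B| = |A| * |B| = 29 * 26 = 754

754


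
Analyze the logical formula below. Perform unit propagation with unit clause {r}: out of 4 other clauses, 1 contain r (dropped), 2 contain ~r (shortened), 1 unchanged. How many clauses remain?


Satisfied (removed): 1
Shortened (remain): 2
Unchanged (remain): 1
Remaining = 2 + 1 = 3

3


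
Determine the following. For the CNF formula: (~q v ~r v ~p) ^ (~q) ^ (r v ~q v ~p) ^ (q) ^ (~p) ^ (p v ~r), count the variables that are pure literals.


Check each variable for pure literal status:
p: mixed (not pure)
q: mixed (not pure)
r: mixed (not pure)
Pure literal count = 0

0


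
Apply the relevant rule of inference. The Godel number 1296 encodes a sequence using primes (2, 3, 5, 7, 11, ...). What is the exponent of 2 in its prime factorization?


Factorize 1296 by dividing by 2 repeatedly.
Division steps: 2 divides 1296 exactly 4 time(s).
Exponent of 2 = 4

4


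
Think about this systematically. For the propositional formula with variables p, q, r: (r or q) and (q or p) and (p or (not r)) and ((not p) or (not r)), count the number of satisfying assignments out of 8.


Evaluate all 8 assignments for p, q, r:
p=0, q=0, r=0: 0
p=0, q=0, r=1: 0
p=0, q=1, r=0: 1
p=0, q=1, r=1: 0
p=1, q=0, r=0: 0
p=1, q=0, r=1: 0
p=1, q=1, r=0: 1
p=1, q=1, r=1: 0
Satisfying count = 2

2


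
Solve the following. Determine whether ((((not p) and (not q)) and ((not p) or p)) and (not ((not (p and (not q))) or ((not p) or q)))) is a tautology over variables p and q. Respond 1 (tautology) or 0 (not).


Check all 4 assignments:
p=0, q=0: 0
p=0, q=1: 0
p=1, q=0: 0
p=1, q=1: 0
Satisfying count = 0/4.
Tautology iff count = 4: no.

0


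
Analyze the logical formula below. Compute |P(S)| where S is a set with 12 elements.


The power set of a set with n elements has 2^n elements.
|P(S)| = 2^12 = 4096

4096


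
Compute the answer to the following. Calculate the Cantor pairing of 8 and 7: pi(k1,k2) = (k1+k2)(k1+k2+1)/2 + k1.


k1 + k2 = 15
(k1+k2)(k1+k2+1)/2 = 15 * 16 / 2 = 120
pi = 120 + 8 = 128

128


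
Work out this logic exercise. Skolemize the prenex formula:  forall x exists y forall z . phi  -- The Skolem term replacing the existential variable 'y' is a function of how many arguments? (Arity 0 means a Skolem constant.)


Quantifier prefix: forall x exists y forall z
'y' is existentially quantified at position 2.
Universal variables preceding it: x
Skolem function arity = 1

1


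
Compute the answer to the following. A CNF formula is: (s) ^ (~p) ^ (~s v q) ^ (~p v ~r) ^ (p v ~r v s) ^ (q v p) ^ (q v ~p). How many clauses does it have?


A CNF formula is a conjunction of clauses.
Clauses are separated by ^.
Counting the conjuncts: 7 clauses.

7


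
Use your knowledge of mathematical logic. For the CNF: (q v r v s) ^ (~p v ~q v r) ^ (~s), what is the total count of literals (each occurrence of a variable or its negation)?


Counting literals in each clause:
Clause 1: 3 literal(s)
Clause 2: 3 literal(s)
Clause 3: 1 literal(s)
Total = 7

7


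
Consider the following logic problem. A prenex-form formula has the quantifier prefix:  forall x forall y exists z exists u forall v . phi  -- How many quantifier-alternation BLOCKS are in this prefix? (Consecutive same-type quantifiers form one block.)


Quantifier-type sequence: A A E E A  (A=forall, E=exists)
Group into maximal same-type runs:
  Ax2 | Ex2 | Ax1
Number of blocks = 3

3


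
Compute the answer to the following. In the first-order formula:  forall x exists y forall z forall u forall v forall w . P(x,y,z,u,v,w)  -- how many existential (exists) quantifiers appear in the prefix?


Quantifier prefix: forall x exists y forall z forall u forall v forall w
Mark each quantifier type:
  U E U U U U
Universal count = 5, Existential count = 1
Asked for existential (exists) quantifiers: 1

1


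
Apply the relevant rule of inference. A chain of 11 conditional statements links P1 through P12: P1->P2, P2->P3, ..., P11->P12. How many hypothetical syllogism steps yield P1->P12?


With 11 implications in a chain connecting 12 propositions:
P1->P2, P2->P3, ..., P11->P12
Steps needed = (number of implications) - 1 = 11 - 1 = 10

10


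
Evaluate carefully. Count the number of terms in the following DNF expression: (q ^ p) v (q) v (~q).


A DNF formula is a disjunction of terms (conjunctions).
Terms are separated by v.
Counting the disjuncts: 3 terms.

3


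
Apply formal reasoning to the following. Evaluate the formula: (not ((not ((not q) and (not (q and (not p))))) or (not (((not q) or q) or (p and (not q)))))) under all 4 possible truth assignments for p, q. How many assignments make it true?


Check all 4 assignments:
p=0, q=0: 1
p=0, q=1: 0
p=1, q=0: 1
p=1, q=1: 0
Count of True = 2

2


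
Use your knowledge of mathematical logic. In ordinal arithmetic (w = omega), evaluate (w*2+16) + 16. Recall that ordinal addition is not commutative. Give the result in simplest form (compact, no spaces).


Compute (w*2+16) + 16.
Ordinal + is associative but NOT commutative; for finite n>0, n + w = w but w + n stays w+n.
By associativity: (w*2+16) + 16 = w*2 + (16+16) = w*2+32.
Result = w*2+32

w*2+32


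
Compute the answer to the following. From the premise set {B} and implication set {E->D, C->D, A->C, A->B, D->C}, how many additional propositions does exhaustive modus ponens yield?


Initial facts: {B}
Apply modus ponens to closure:
  (no implication fires)
Final known: {B}
New propositions: {(none)}
Count = 0

0


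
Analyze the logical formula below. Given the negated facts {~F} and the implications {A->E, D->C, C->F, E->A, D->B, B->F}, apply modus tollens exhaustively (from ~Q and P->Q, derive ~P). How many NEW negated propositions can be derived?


Initial negated facts: {~F}
Apply modus tollens to closure:
  ~F and C->F  =>  ~C
  ~F and B->F  =>  ~B
  ~C and D->C  =>  ~D
Final negated: {~B, ~C, ~D, ~F}
New negations: {~B, ~C, ~D}
Count = 3

3


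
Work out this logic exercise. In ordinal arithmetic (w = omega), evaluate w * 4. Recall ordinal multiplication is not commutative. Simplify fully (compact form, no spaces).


Compute w * 4.
Ordinal * is associative and left-distributive over +, but NOT commutative; for finite n>1, n*w = w but w*n stays w*n.
w * 4 means 4 copies of w concatenated: w*4.
Result = w*4

w*4


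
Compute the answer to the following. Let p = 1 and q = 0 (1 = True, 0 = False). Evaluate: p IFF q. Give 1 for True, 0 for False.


p = 1, q = 0
Operation: p IFF q
Evaluate: 1 IFF 0 = 0

0


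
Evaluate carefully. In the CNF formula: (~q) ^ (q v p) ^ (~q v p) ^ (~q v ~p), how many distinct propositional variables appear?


Identify each variable that appears in the formula.
Variables found: p, q
Count = 2

2


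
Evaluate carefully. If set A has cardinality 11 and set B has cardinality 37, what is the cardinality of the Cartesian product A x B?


The Cartesian product A x B contains all ordered pairs (a, b).
|A x B| = |A| * |B| = 11 * 37 = 407

407


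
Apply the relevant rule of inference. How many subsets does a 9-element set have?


The power set of a set with n elements has 2^n elements.
|P(S)| = 2^9 = 512

512


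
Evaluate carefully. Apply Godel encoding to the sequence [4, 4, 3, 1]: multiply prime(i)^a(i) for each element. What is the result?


Encode each element as an exponent of the corresponding prime:
  2^4 = 16
  3^4 = 81
  5^3 = 125
  7^1 = 7
Product = 16 * 81 * 125 * 7 = 1134000

1134000


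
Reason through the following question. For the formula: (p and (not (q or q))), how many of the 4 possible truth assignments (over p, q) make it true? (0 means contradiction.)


Check all 4 assignments:
p=0, q=0: 0
p=0, q=1: 0
p=1, q=0: 1
p=1, q=1: 0
Count of True = 1

1


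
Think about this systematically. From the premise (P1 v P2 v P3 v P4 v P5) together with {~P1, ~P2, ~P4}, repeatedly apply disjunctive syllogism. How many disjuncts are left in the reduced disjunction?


Original disjuncts (5): P1, P2, P3, P4, P5
Negated (eliminate): ~P1, ~P2, ~P4
Remaining disjuncts: P3, P5
Count = 5 - 3 = 2

2


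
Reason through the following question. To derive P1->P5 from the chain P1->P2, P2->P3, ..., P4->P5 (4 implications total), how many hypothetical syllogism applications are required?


With 4 implications in a chain connecting 5 propositions:
P1->P2, P2->P3, ..., P4->P5
Steps needed = (number of implications) - 1 = 4 - 1 = 3

3


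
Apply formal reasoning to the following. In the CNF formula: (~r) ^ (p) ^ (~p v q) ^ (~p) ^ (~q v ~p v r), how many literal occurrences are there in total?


Counting literals in each clause:
Clause 1: 1 literal(s)
Clause 2: 1 literal(s)
Clause 3: 2 literal(s)
Clause 4: 1 literal(s)
Clause 5: 3 literal(s)
Total = 8

8


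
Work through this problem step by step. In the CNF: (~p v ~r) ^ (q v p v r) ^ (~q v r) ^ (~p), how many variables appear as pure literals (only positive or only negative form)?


Check each variable for pure literal status:
p: mixed (not pure)
q: mixed (not pure)
r: mixed (not pure)
Pure literal count = 0

0


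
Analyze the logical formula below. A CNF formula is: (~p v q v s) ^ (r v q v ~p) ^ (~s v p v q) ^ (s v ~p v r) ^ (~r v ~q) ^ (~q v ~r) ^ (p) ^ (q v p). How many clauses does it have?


A CNF formula is a conjunction of clauses.
Clauses are separated by ^.
Counting the conjuncts: 8 clauses.

8


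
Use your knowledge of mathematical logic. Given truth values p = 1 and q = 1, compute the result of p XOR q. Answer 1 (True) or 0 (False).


p = 1, q = 1
Operation: p XOR q
Evaluate: 1 XOR 1 = 0

0


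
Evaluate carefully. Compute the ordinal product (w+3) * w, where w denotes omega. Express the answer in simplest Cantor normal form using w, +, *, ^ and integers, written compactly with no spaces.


Compute (w+3) * w.
Ordinal * is associative and left-distributive over +, but NOT commutative; for finite n>1, n*w = w but w*n stays w*n.
(w+3) * w = sup{(w+3)*k : k<w} = sup{w*k+3} = w^2 (the +3 tail is absorbed in the limit).
Result = w^2

w^2
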